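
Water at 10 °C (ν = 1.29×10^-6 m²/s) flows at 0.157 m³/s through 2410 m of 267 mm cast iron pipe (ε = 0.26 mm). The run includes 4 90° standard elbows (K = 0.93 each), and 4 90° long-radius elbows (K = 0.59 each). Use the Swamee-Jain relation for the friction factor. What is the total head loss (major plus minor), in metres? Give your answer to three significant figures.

V = 4Q/(πD²) = 2.804 m/s; V²/2g = 0.4008 m
Re = 5.80×10^5, ε/D = 9.74×10^-4 → f = 0.02015 (Swamee-Jain)
Major: h_f = f(L/D)·V²/2g = 0.02015·9026·0.4008 = 72.89 m
Minor: ΣK = 6.08; h_m = ΣK·V²/2g = 2.437 m
Total H_L = 72.89 + 2.437 = 75.33 m

H_L ≈ 75.3 m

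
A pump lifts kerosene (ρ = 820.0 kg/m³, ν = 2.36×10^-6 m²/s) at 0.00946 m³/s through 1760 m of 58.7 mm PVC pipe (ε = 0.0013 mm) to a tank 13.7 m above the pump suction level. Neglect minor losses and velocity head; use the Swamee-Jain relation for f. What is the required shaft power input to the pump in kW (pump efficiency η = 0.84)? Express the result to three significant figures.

P_shaft ≈ 32.6 kW

V = 4Q/(πD²) = 3.496 m/s; Re = 8.69×10^4; ε/D = 2.21×10^-5; f = 0.01852
h_f = f(L/D)V²/2g = 345.9 m
Total head H = z + h_f = 13.7 + 345.9 = 359.6 m
P_hyd = ρgQH = 820.0·9.81·0.00946·359.6 = 27.36 kW
P_shaft = P_hyd/η = 27.36/0.84 = 32.57 kW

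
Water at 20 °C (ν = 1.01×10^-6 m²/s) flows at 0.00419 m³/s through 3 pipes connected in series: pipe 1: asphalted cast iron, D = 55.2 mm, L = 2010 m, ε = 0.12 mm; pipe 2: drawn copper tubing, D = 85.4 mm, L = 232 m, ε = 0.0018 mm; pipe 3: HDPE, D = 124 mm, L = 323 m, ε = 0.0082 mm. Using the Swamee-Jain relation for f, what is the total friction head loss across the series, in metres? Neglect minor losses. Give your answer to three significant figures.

Pipe 1: V = 1.751 m/s, Re = 9.57×10^4, ε/D = 0.00217, f = 0.02585, h_1 = f(L/D)V²/2g = 147.1 m
Pipe 2: V = 0.7315 m/s, Re = 6.19×10^4, ε/D = 2.11×10^-5, f = 0.01990, h_2 = f(L/D)V²/2g = 1.474 m
Pipe 3: V = 0.3470 m/s, Re = 4.26×10^4, ε/D = 6.61×10^-5, f = 0.02178, h_3 = f(L/D)V²/2g = 0.3481 m
Series → Q common, losses add: H = Σh = 148.9 m

H ≈ 149 m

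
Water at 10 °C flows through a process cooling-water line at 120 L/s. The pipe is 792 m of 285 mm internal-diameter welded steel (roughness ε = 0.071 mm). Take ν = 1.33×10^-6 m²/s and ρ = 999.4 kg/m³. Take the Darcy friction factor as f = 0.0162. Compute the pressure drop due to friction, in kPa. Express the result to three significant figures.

Δp ≈ 79.6 kPa

V = 4Q/(πD²) = 4·0.120/(π·0.285²) = 1.881 m/s
h_f = f(L/D)V²/(2g) = 0.01620·(792/0.285)·1.881²/(2·9.81) = 8.119 m
Δp = ρg·h_f = 999.4·9.81·8.119 = 79.60 kPa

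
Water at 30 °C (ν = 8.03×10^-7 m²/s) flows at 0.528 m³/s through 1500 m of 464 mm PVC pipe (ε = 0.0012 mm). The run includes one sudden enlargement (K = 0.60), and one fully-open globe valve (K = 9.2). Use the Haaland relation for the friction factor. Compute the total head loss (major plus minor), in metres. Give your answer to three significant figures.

H_L ≈ 21.9 m

V = 4Q/(πD²) = 3.123 m/s; V²/2g = 0.4970 m
Re = 1.80×10^6, ε/D = 2.59×10^-6 → f = 0.01058 (Haaland)
Major: h_f = f(L/D)·V²/2g = 0.01058·3233·0.4970 = 17.00 m
Minor: ΣK = 9.80; h_m = ΣK·V²/2g = 4.870 m
Total H_L = 17.00 + 4.870 = 21.87 m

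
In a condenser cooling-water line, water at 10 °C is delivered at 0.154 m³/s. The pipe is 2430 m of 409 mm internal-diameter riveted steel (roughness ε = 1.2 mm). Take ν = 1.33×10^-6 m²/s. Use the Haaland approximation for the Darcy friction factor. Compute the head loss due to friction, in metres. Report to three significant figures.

V = 4Q/(πD²) = 4·0.154/(π·0.409²) = 1.172 m/s
Re = VD/ν = 1.172·0.409/1.33×10^-6 = 3.60×10^5 → turbulent
ε/D = 1.2/409 = 0.00293
Haaland: f = 0.02640
h_f = f(L/D)V²/(2g) = 0.02640·(2430/0.409)·1.172²/(2·9.81) = 10.98 m

h_f ≈ 11.0 m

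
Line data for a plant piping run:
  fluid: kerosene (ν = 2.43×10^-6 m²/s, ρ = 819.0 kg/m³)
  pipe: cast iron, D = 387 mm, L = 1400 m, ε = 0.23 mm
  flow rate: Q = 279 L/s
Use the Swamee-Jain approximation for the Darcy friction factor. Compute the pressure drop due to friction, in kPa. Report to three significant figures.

Δp ≈ 155 kPa

V = 4Q/(πD²) = 4·0.279/(π·0.387²) = 2.372 m/s
Re = VD/ν = 2.372·0.387/2.43×10^-6 = 3.78×10^5 → turbulent
ε/D = 0.23/387 = 5.94×10^-4
Swamee-Jain: f = 0.01860
h_f = f(L/D)V²/(2g) = 0.01860·(1400/0.387)·2.372²/(2·9.81) = 19.29 m
Δp = ρg·h_f = 819.0·9.81·19.29 = 155.0 kPa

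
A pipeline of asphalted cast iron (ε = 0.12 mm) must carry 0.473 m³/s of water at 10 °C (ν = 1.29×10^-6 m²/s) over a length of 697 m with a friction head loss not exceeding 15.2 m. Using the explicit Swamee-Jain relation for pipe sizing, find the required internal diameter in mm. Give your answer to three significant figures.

Swamee-Jain (Type III): D = 0.66·[ε^1.25·(LQ²/(gh_f))^4.75 + ν·Q^9.4·(L/(gh_f))^5.2]^0.04
LQ²/(gh_f) = 1.046; L/(gh_f) = 4.674
Term 1 = ε^1.25·(…)^4.75 = 1.55×10^-5; Term 2 = ν·Q^9.4·(…)^5.2 = 3.44×10^-6
D = 0.66·(1.55×10^-5 + 3.44×10^-6)^0.04 = 0.4272 m = 427 mm
Check: V = 3.30 m/s, Re = 1.09×10^6, f = 0.01552, h_f = 14.0 m ≈ 15.2 m ✓

D ≈ 427 mm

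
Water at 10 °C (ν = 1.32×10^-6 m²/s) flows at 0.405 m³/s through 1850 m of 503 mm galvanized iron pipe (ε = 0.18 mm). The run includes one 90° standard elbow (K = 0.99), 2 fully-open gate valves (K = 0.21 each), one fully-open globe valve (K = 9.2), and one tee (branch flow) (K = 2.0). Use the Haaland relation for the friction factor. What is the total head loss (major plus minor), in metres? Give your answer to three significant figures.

H_L ≈ 15.3 m

V = 4Q/(πD²) = 2.038 m/s; V²/2g = 0.2117 m
Re = 7.77×10^5, ε/D = 3.58×10^-4 → f = 0.01625 (Haaland)
Major: h_f = f(L/D)·V²/2g = 0.01625·3678·0.2117 = 12.66 m
Minor: ΣK = 12.6; h_m = ΣK·V²/2g = 2.670 m
Total H_L = 12.66 + 2.670 = 15.33 m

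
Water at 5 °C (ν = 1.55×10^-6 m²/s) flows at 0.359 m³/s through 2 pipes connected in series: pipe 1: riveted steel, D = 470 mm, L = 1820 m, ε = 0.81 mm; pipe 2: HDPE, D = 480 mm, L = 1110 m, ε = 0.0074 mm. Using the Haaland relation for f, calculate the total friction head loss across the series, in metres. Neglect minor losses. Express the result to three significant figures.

H ≈ 25.2 m

Pipe 1: V = 2.069 m/s, Re = 6.27×10^5, ε/D = 0.00172, f = 0.02285, h_1 = f(L/D)V²/2g = 19.31 m
Pipe 2: V = 1.984 m/s, Re = 6.14×10^5, ε/D = 1.54×10^-5, f = 0.01280, h_2 = f(L/D)V²/2g = 5.939 m
Series → Q common, losses add: H = Σh = 25.25 m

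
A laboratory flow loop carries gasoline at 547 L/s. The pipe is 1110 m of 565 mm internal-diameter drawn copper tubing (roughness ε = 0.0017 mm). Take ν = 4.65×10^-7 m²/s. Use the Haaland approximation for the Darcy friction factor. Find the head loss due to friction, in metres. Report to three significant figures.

V = 4Q/(πD²) = 4·0.547/(π·0.565²) = 2.182 m/s
Re = VD/ν = 2.182·0.565/4.65×10^-7 = 2.65×10^6 → turbulent
ε/D = 0.0017/565 = 3.01×10^-6
Haaland: f = 0.009997
h_f = f(L/D)V²/(2g) = 0.009997·(1110/0.565)·2.182²/(2·9.81) = 4.765 m

h_f ≈ 4.76 m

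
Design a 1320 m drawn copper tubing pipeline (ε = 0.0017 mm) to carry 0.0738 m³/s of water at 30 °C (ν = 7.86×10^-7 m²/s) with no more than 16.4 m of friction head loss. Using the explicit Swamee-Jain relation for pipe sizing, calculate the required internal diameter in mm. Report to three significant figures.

Swamee-Jain (Type III): D = 0.66·[ε^1.25·(LQ²/(gh_f))^4.75 + ν·Q^9.4·(L/(gh_f))^5.2]^0.04
LQ²/(gh_f) = 0.04469; L/(gh_f) = 8.205
Term 1 = ε^1.25·(…)^4.75 = 2.38×10^-14; Term 2 = ν·Q^9.4·(…)^5.2 = 1.02×10^-12
D = 0.66·(2.38×10^-14 + 1.02×10^-12)^0.04 = 0.2189 m = 219 mm
Check: V = 1.96 m/s, Re = 5.46×10^5, f = 0.01302, h_f = 15.4 m ≈ 16.4 m ✓

D ≈ 219 mm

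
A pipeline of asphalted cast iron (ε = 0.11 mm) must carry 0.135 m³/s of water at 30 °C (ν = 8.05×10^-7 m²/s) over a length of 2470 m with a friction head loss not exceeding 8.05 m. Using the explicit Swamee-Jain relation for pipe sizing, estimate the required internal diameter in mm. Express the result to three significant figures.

D ≈ 381 mm

Swamee-Jain (Type III): D = 0.66·[ε^1.25·(LQ²/(gh_f))^4.75 + ν·Q^9.4·(L/(gh_f))^5.2]^0.04
LQ²/(gh_f) = 0.5700; L/(gh_f) = 31.28
Term 1 = ε^1.25·(…)^4.75 = 7.80×10^-7; Term 2 = ν·Q^9.4·(…)^5.2 = 3.21×10^-7
D = 0.66·(7.80×10^-7 + 3.21×10^-7)^0.04 = 0.3813 m = 381 mm
Check: V = 1.18 m/s, Re = 5.60×10^5, f = 0.01616, h_f = 7.46 m ≈ 8.05 m ✓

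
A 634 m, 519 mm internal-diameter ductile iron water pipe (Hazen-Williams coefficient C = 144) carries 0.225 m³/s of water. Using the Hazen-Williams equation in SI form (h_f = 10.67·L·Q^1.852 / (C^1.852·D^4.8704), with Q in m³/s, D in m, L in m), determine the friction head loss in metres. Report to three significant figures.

h_f = 10.67·634·0.225^1.852 / (144^1.852·0.519^4.8704) = 1.048 m

h_f ≈ 1.05 m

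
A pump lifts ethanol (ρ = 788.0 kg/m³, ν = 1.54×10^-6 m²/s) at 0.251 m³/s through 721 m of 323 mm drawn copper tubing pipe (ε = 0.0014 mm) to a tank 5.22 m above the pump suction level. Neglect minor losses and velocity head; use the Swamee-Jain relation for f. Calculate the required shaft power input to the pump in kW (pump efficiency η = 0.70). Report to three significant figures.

V = 4Q/(πD²) = 3.063 m/s; Re = 6.42×10^5; ε/D = 4.33×10^-6; f = 0.01261
h_f = f(L/D)V²/2g = 13.46 m
Total head H = z + h_f = 5.22 + 13.46 = 18.68 m
P_hyd = ρgQH = 788.0·9.81·0.251·18.68 = 36.24 kW
P_shaft = P_hyd/η = 36.24/0.70 = 51.77 kW

P_shaft ≈ 51.8 kW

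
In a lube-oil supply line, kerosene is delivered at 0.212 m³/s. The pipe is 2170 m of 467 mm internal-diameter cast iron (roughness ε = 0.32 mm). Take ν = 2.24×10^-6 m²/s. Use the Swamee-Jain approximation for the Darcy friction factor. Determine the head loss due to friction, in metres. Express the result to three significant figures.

h_f ≈ 7.07 m

V = 4Q/(πD²) = 4·0.212/(π·0.467²) = 1.238 m/s
Re = VD/ν = 1.238·0.467/2.24×10^-6 = 2.58×10^5 → turbulent
ε/D = 0.32/467 = 6.85×10^-4
Swamee-Jain: f = 0.01950
h_f = f(L/D)V²/(2g) = 0.01950·(2170/0.467)·1.238²/(2·9.81) = 7.074 m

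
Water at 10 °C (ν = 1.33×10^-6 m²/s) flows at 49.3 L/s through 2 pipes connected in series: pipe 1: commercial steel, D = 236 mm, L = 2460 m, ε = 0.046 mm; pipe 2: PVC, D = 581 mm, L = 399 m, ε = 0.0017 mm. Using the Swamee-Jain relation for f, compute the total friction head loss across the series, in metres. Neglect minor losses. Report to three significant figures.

H ≈ 11.6 m

Pipe 1: V = 1.127 m/s, Re = 2.00×10^5, ε/D = 1.95×10^-4, f = 0.01710, h_1 = f(L/D)V²/2g = 11.54 m
Pipe 2: V = 0.1860 m/s, Re = 8.12×10^4, ε/D = 2.93×10^-6, f = 0.01868, h_2 = f(L/D)V²/2g = 0.02261 m
Series → Q common, losses add: H = Σh = 11.56 m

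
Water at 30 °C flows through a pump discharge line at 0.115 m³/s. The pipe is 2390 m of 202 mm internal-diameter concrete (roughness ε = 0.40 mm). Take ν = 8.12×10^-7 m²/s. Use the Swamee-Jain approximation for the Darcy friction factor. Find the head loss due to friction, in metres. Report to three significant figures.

V = 4Q/(πD²) = 4·0.115/(π·0.202²) = 3.588 m/s
Re = VD/ν = 3.588·0.202/8.12×10^-7 = 8.93×10^5 → turbulent
ε/D = 0.40/202 = 0.00198
Swamee-Jain: f = 0.02365
h_f = f(L/D)V²/(2g) = 0.02365·(2390/0.202)·3.588²/(2·9.81) = 183.6 m

h_f ≈ 184 m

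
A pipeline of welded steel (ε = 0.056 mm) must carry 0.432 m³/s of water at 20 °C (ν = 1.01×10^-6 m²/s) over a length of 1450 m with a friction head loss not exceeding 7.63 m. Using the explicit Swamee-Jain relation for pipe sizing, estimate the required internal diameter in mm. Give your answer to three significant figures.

D ≈ 529 mm

Swamee-Jain (Type III): D = 0.66·[ε^1.25·(LQ²/(gh_f))^4.75 + ν·Q^9.4·(L/(gh_f))^5.2]^0.04
LQ²/(gh_f) = 3.615; L/(gh_f) = 19.37
Term 1 = ε^1.25·(…)^4.75 = 0.00217; Term 2 = ν·Q^9.4·(…)^5.2 = 0.00187
D = 0.66·(0.00217 + 0.00187)^0.04 = 0.5294 m = 529 mm
Check: V = 1.96 m/s, Re = 1.03×10^6, f = 0.01356, h_f = 7.29 m ≈ 7.63 m ✓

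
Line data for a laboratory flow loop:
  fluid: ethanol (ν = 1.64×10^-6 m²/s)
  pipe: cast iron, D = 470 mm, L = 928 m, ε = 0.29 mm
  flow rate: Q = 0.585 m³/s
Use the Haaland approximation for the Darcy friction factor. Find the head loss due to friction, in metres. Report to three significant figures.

V = 4Q/(πD²) = 4·0.585/(π·0.470²) = 3.372 m/s
Re = VD/ν = 3.372·0.470/1.64×10^-6 = 9.66×10^5 → turbulent
ε/D = 0.29/470 = 6.17×10^-4
Haaland: f = 0.01794
h_f = f(L/D)V²/(2g) = 0.01794·(928/0.470)·3.372²/(2·9.81) = 20.53 m

h_f ≈ 20.5 m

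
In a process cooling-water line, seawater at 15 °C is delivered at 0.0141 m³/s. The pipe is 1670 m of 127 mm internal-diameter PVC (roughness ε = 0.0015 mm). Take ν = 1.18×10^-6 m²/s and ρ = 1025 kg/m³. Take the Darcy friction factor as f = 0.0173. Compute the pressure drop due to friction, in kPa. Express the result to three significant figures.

V = 4Q/(πD²) = 4·0.0141/(π·0.127²) = 1.113 m/s
h_f = f(L/D)V²/(2g) = 0.01730·(1670/0.127)·1.113²/(2·9.81) = 14.36 m
Δp = ρg·h_f = 1025·9.81·14.36 = 144.4 kPa

Δp ≈ 144 kPa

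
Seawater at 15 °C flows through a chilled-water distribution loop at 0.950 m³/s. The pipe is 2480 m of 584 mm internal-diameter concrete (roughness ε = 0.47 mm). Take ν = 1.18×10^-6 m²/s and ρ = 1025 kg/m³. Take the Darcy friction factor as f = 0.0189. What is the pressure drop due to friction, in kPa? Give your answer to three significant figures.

Δp ≈ 517 kPa

V = 4Q/(πD²) = 4·0.950/(π·0.584²) = 3.547 m/s
h_f = f(L/D)V²/(2g) = 0.01890·(2480/0.584)·3.547²/(2·9.81) = 51.45 m
Δp = ρg·h_f = 1025·9.81·51.45 = 517.4 kPa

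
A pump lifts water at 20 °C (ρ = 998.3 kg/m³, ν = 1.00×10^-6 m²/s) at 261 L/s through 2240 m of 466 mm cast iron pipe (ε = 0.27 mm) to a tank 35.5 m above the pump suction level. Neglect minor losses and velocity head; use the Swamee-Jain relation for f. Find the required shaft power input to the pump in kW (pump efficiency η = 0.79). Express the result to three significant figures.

V = 4Q/(πD²) = 1.530 m/s; Re = 7.13×10^5; ε/D = 5.79×10^-4; f = 0.01800
h_f = f(L/D)V²/2g = 10.33 m
Total head H = z + h_f = 35.5 + 10.33 = 45.83 m
P_hyd = ρgQH = 998.3·9.81·0.261·45.83 = 117.1 kW
P_shaft = P_hyd/η = 117.1/0.79 = 148.3 kW

P_shaft ≈ 148 kW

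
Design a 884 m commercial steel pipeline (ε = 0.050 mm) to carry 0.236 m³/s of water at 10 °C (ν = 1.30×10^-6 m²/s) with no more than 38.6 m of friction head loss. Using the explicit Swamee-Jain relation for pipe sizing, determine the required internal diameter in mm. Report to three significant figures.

Swamee-Jain (Type III): D = 0.66·[ε^1.25·(LQ²/(gh_f))^4.75 + ν·Q^9.4·(L/(gh_f))^5.2]^0.04
LQ²/(gh_f) = 0.1300; L/(gh_f) = 2.335
Term 1 = ε^1.25·(…)^4.75 = 2.60×10^-10; Term 2 = ν·Q^9.4·(…)^5.2 = 1.36×10^-10
D = 0.66·(2.60×10^-10 + 1.36×10^-10)^0.04 = 0.2776 m = 278 mm
Check: V = 3.90 m/s, Re = 8.33×10^5, f = 0.01472, h_f = 36.3 m ≈ 38.6 m ✓

D ≈ 278 mm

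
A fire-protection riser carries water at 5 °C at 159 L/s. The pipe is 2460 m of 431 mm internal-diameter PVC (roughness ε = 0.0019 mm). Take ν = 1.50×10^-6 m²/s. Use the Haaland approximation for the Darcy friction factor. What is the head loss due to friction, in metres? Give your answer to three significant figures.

V = 4Q/(πD²) = 4·0.159/(π·0.431²) = 1.090 m/s
Re = VD/ν = 1.090·0.431/1.50×10^-6 = 3.13×10^5 → turbulent
ε/D = 0.0019/431 = 4.41×10^-6
Haaland: f = 0.01426
h_f = f(L/D)V²/(2g) = 0.01426·(2460/0.431)·1.090²/(2·9.81) = 4.928 m

h_f ≈ 4.93 m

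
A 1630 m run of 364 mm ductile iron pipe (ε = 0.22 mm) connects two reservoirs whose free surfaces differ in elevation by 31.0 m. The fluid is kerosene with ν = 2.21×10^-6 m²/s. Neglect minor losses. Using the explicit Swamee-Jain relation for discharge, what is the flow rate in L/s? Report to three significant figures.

Q ≈ 283 L/s

Swamee-Jain (Type II): Q = -0.965·√(gD⁵h_f/L)·ln[ε/(3.7D) + √(3.17ν²L/(gD³h_f))]
√(gD⁵h_f/L) = √(9.81·0.364⁵·31.0/1630) = 0.03453
ε/(3.7D) = 1.63×10^-4; √(3.17ν²L/(gD³h_f)) = 4.15×10^-5
Q = -0.965·0.03453·ln(2.048×10^-4) = 0.2830 m³/s
Check: V = 2.72 m/s, Re = 4.48×10^5, f = 0.01849, h_f = 31.2 m ≈ 31.0 m ✓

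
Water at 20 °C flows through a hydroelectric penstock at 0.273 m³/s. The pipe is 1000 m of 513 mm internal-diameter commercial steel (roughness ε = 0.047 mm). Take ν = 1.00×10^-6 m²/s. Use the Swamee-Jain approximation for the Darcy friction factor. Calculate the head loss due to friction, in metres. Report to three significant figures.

V = 4Q/(πD²) = 4·0.273/(π·0.513²) = 1.321 m/s
Re = VD/ν = 1.321·0.513/1.00×10^-6 = 6.78×10^5 → turbulent
ε/D = 0.047/513 = 9.16×10^-5
Swamee-Jain: f = 0.01389
h_f = f(L/D)V²/(2g) = 0.01389·(1000/0.513)·1.321²/(2·9.81) = 2.407 m

h_f ≈ 2.41 m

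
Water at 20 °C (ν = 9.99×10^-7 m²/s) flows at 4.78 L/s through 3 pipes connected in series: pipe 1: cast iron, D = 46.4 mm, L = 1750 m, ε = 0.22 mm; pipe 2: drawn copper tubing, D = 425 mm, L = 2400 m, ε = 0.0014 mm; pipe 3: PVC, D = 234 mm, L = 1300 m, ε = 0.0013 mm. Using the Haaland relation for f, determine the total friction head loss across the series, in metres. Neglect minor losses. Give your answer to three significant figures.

H ≈ 470 m

Pipe 1: V = 2.827 m/s, Re = 1.31×10^5, ε/D = 0.00474, f = 0.03062, h_1 = f(L/D)V²/2g = 470.4 m
Pipe 2: V = 0.03369 m/s, Re = 1.43×10^4, ε/D = 3.29×10^-6, f = 0.02805, h_2 = f(L/D)V²/2g = 0.009165 m
Pipe 3: V = 0.1111 m/s, Re = 2.60×10^4, ε/D = 5.56×10^-6, f = 0.02413, h_3 = f(L/D)V²/2g = 0.08442 m
Series → Q common, losses add: H = Σh = 470.4 m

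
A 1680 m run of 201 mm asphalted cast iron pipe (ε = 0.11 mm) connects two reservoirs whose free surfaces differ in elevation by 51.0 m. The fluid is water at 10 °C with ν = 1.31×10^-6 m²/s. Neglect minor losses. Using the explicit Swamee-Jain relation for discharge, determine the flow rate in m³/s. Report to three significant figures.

Q ≈ 0.0815 m³/s

Swamee-Jain (Type II): Q = -0.965·√(gD⁵h_f/L)·ln[ε/(3.7D) + √(3.17ν²L/(gD³h_f))]
√(gD⁵h_f/L) = √(9.81·0.201⁵·51.0/1680) = 0.009885
ε/(3.7D) = 1.48×10^-4; √(3.17ν²L/(gD³h_f)) = 4.74×10^-5
Q = -0.965·0.009885·ln(1.953×10^-4) = 0.08147 m³/s
Check: V = 2.57 m/s, Re = 3.94×10^5, f = 0.01829, h_f = 51.4 m ≈ 51.0 m ✓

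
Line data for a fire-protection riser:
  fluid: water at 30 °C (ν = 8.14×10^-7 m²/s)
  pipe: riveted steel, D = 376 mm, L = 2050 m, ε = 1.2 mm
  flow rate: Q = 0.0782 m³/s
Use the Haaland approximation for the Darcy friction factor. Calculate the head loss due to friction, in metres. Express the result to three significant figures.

V = 4Q/(πD²) = 4·0.0782/(π·0.376²) = 0.7043 m/s
Re = VD/ν = 0.7043·0.376/8.14×10^-7 = 3.25×10^5 → turbulent
ε/D = 1.2/376 = 0.00319
Haaland: f = 0.02704
h_f = f(L/D)V²/(2g) = 0.02704·(2050/0.376)·0.7043²/(2·9.81) = 3.727 m

h_f ≈ 3.73 m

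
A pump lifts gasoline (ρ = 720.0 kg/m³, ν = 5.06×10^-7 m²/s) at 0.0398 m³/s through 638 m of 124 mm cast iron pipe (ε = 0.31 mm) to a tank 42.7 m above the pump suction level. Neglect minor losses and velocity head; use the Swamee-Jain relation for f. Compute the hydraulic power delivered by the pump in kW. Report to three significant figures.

V = 4Q/(πD²) = 3.296 m/s; Re = 8.08×10^5; ε/D = 0.00250; f = 0.02515
h_f = f(L/D)V²/2g = 71.64 m
Total head H = z + h_f = 42.7 + 71.64 = 114.3 m
P_hyd = ρgQH = 720.0·9.81·0.0398·114.3 = 32.14 kW

P_hyd ≈ 32.1 kW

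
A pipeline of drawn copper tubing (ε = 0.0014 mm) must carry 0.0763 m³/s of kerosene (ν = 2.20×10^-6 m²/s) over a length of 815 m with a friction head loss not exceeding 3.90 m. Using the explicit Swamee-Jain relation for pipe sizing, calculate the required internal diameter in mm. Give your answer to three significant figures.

Swamee-Jain (Type III): D = 0.66·[ε^1.25·(LQ²/(gh_f))^4.75 + ν·Q^9.4·(L/(gh_f))^5.2]^0.04
LQ²/(gh_f) = 0.1240; L/(gh_f) = 21.30
Term 1 = ε^1.25·(…)^4.75 = 2.38×10^-12; Term 2 = ν·Q^9.4·(…)^5.2 = 5.57×10^-10
D = 0.66·(2.38×10^-12 + 5.57×10^-10)^0.04 = 0.2815 m = 281 mm
Check: V = 1.23 m/s, Re = 1.57×10^5, f = 0.01633, h_f = 3.62 m ≈ 3.90 m ✓

D ≈ 281 mm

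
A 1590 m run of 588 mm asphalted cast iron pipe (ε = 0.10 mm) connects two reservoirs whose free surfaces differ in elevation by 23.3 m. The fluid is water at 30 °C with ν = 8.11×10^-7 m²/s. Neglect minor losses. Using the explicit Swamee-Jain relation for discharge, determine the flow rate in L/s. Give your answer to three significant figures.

Swamee-Jain (Type II): Q = -0.965·√(gD⁵h_f/L)·ln[ε/(3.7D) + √(3.17ν²L/(gD³h_f))]
√(gD⁵h_f/L) = √(9.81·0.588⁵·23.3/1590) = 0.1005
ε/(3.7D) = 4.60×10^-5; √(3.17ν²L/(gD³h_f)) = 8.45×10^-6
Q = -0.965·0.1005·ln(5.441×10^-5) = 0.9525 m³/s
Check: V = 3.51 m/s, Re = 2.54×10^6, f = 0.01382, h_f = 23.4 m ≈ 23.3 m ✓

Q ≈ 952 L/s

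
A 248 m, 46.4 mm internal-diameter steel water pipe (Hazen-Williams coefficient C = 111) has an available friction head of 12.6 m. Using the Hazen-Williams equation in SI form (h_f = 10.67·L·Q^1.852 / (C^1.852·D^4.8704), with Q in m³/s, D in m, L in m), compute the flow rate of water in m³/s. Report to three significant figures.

Q ≈ 0.00193 m³/s

Rearranging: Q = [h_f·C^1.852·D^4.8704 / (10.67·L)]^(1/1.852)
Q = [12.6·111^1.852·0.0464^4.8704 / (10.67·248)]^0.540 = 0.001926 m³/s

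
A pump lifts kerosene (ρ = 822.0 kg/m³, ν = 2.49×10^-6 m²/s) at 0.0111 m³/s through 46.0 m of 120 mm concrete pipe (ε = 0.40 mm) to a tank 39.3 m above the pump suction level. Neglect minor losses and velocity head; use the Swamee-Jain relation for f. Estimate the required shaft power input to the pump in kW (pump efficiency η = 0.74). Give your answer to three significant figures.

P_shaft ≈ 4.82 kW

V = 4Q/(πD²) = 0.9815 m/s; Re = 4.73×10^4; ε/D = 0.00333; f = 0.02971
h_f = f(L/D)V²/2g = 0.5592 m
Total head H = z + h_f = 39.3 + 0.5592 = 39.86 m
P_hyd = ρgQH = 822.0·9.81·0.0111·39.86 = 3.568 kW
P_shaft = P_hyd/η = 3.568/0.74 = 4.821 kW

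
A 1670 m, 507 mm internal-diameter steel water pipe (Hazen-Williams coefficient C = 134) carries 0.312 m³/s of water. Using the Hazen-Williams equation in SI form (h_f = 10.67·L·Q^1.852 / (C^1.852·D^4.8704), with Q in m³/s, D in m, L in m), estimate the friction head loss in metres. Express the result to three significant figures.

h_f ≈ 6.48 m

h_f = 10.67·1670·0.312^1.852 / (134^1.852·0.507^4.8704) = 6.477 m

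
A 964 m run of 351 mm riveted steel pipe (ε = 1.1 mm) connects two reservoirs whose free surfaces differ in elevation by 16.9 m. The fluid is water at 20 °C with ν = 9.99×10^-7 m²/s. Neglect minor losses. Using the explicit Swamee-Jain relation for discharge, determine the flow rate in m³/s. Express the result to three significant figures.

Q ≈ 0.206 m³/s

Swamee-Jain (Type II): Q = -0.965·√(gD⁵h_f/L)·ln[ε/(3.7D) + √(3.17ν²L/(gD³h_f))]
√(gD⁵h_f/L) = √(9.81·0.351⁵·16.9/964) = 0.03027
ε/(3.7D) = 8.47×10^-4; √(3.17ν²L/(gD³h_f)) = 2.06×10^-5
Q = -0.965·0.03027·ln(8.676×10^-4) = 0.2059 m³/s
Check: V = 2.13 m/s, Re = 7.48×10^5, f = 0.02675, h_f = 17.0 m ≈ 16.9 m ✓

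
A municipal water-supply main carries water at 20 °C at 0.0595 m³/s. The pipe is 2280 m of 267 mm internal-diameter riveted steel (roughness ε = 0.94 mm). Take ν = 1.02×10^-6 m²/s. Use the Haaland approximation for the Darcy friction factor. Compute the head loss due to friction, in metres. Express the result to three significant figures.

V = 4Q/(πD²) = 4·0.0595/(π·0.267²) = 1.063 m/s
Re = VD/ν = 1.063·0.267/1.02×10^-6 = 2.78×10^5 → turbulent
ε/D = 0.94/267 = 0.00352
Haaland: f = 0.02783
h_f = f(L/D)V²/(2g) = 0.02783·(2280/0.267)·1.063²/(2·9.81) = 13.68 m

h_f ≈ 13.7 m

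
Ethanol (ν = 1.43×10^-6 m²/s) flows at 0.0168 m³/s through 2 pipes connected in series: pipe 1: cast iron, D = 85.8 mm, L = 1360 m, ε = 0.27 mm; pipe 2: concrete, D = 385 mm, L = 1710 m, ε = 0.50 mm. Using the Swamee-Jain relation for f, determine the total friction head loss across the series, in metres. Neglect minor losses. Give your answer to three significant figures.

H ≈ 187 m

Pipe 1: V = 2.906 m/s, Re = 1.74×10^5, ε/D = 0.00315, f = 0.02746, h_1 = f(L/D)V²/2g = 187.3 m
Pipe 2: V = 0.1443 m/s, Re = 3.89×10^4, ε/D = 0.00130, f = 0.02585, h_2 = f(L/D)V²/2g = 0.1218 m
Series → Q common, losses add: H = Σh = 187.4 m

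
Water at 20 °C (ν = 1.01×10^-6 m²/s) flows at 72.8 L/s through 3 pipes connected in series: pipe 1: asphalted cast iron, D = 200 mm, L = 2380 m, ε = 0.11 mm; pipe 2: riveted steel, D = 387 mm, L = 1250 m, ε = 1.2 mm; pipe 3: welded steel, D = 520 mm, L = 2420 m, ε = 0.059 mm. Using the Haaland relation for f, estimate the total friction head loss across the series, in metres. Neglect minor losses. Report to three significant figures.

H ≈ 60.6 m

Pipe 1: V = 2.317 m/s, Re = 4.59×10^5, ε/D = 5.50×10^-4, f = 0.01795, h_1 = f(L/D)V²/2g = 58.47 m
Pipe 2: V = 0.6189 m/s, Re = 2.37×10^5, ε/D = 0.00310, f = 0.02696, h_2 = f(L/D)V²/2g = 1.700 m
Pipe 3: V = 0.3428 m/s, Re = 1.76×10^5, ε/D = 1.13×10^-4, f = 0.01661, h_3 = f(L/D)V²/2g = 0.4629 m
Series → Q common, losses add: H = Σh = 60.64 m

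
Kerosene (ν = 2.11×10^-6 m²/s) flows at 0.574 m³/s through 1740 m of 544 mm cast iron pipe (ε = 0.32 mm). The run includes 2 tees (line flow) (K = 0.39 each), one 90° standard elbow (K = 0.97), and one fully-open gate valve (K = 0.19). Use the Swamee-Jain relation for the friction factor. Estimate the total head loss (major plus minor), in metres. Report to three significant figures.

H_L ≈ 18.6 m

V = 4Q/(πD²) = 2.470 m/s; V²/2g = 0.3108 m
Re = 6.37×10^5, ε/D = 5.88×10^-4 → f = 0.01813 (Swamee-Jain)
Major: h_f = f(L/D)·V²/2g = 0.01813·3199·0.3108 = 18.02 m
Minor: ΣK = 1.94; h_m = ΣK·V²/2g = 0.6030 m
Total H_L = 18.02 + 0.6030 = 18.63 m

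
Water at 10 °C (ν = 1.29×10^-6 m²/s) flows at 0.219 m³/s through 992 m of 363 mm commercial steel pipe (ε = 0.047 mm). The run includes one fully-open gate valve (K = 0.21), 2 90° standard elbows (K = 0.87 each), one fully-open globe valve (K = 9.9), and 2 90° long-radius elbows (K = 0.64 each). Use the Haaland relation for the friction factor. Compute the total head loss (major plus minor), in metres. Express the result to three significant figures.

V = 4Q/(πD²) = 2.116 m/s; V²/2g = 0.2282 m
Re = 5.95×10^5, ε/D = 1.29×10^-4 → f = 0.01434 (Haaland)
Major: h_f = f(L/D)·V²/2g = 0.01434·2733·0.2282 = 8.941 m
Minor: ΣK = 13.1; h_m = ΣK·V²/2g = 2.997 m
Total H_L = 8.941 + 2.997 = 11.94 m

H_L ≈ 11.9 m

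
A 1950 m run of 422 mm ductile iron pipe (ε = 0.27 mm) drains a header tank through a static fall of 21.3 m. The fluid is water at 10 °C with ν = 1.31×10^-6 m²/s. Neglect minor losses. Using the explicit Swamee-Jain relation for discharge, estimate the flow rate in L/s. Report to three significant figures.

Swamee-Jain (Type II): Q = -0.965·√(gD⁵h_f/L)·ln[ε/(3.7D) + √(3.17ν²L/(gD³h_f))]
√(gD⁵h_f/L) = √(9.81·0.422⁵·21.3/1950) = 0.03787
ε/(3.7D) = 1.73×10^-4; √(3.17ν²L/(gD³h_f)) = 2.60×10^-5
Q = -0.965·0.03787·ln(1.989×10^-4) = 0.3115 m³/s
Check: V = 2.23 m/s, Re = 7.17×10^5, f = 0.01835, h_f = 21.4 m ≈ 21.3 m ✓

Q ≈ 311 L/s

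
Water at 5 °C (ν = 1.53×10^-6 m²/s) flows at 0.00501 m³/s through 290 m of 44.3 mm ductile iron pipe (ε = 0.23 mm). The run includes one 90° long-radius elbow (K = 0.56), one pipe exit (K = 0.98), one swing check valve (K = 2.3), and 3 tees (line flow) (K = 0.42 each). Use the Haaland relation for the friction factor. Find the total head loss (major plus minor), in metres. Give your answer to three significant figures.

H_L ≈ 114 m

V = 4Q/(πD²) = 3.250 m/s; V²/2g = 0.5385 m
Re = 9.41×10^4, ε/D = 0.00519 → f = 0.03166 (Haaland)
Major: h_f = f(L/D)·V²/2g = 0.03166·6546·0.5385 = 111.6 m
Minor: ΣK = 5.10; h_m = ΣK·V²/2g = 2.746 m
Total H_L = 111.6 + 2.746 = 114.4 m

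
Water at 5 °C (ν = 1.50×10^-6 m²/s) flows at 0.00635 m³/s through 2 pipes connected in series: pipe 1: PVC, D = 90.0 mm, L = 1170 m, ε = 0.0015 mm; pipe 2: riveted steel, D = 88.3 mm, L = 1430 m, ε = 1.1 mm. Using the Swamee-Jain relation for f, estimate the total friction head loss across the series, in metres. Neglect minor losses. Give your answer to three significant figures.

Pipe 1: V = 0.9982 m/s, Re = 5.99×10^4, ε/D = 1.67×10^-5, f = 0.02002, h_1 = f(L/D)V²/2g = 13.21 m
Pipe 2: V = 1.037 m/s, Re = 6.10×10^4, ε/D = 0.0125, f = 0.04207, h_2 = f(L/D)V²/2g = 37.34 m
Series → Q common, losses add: H = Σh = 50.55 m

H ≈ 50.6 m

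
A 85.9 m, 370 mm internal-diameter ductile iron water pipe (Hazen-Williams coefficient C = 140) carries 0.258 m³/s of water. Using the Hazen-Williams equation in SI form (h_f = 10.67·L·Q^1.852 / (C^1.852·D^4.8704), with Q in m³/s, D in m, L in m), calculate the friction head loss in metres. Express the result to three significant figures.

h_f ≈ 1.00 m

h_f = 10.67·85.9·0.258^1.852 / (140^1.852·0.370^4.8704) = 1.002 m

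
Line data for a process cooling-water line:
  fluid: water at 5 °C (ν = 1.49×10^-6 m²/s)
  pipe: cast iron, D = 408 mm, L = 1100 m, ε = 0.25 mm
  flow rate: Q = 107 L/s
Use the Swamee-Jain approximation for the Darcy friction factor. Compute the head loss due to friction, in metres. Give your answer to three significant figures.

V = 4Q/(πD²) = 4·0.107/(π·0.408²) = 0.8184 m/s
Re = VD/ν = 0.8184·0.408/1.49×10^-6 = 2.24×10^5 → turbulent
ε/D = 0.25/408 = 6.13×10^-4
Swamee-Jain: f = 0.01933
h_f = f(L/D)V²/(2g) = 0.01933·(1100/0.408)·0.8184²/(2·9.81) = 1.779 m

h_f ≈ 1.78 m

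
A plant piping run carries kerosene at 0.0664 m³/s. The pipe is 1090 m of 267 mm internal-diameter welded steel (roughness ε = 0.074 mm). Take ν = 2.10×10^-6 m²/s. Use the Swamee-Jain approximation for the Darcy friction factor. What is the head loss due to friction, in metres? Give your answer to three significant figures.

V = 4Q/(πD²) = 4·0.0664/(π·0.267²) = 1.186 m/s
Re = VD/ν = 1.186·0.267/2.10×10^-6 = 1.51×10^5 → turbulent
ε/D = 0.074/267 = 2.77×10^-4
Swamee-Jain: f = 0.01828
h_f = f(L/D)V²/(2g) = 0.01828·(1090/0.267)·1.186²/(2·9.81) = 5.349 m

h_f ≈ 5.35 m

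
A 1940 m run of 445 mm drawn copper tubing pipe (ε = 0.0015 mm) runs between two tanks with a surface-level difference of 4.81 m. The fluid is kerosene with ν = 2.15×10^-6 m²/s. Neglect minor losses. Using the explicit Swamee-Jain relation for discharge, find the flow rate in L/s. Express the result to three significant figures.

Q ≈ 187 L/s

Swamee-Jain (Type II): Q = -0.965·√(gD⁵h_f/L)·ln[ε/(3.7D) + √(3.17ν²L/(gD³h_f))]
√(gD⁵h_f/L) = √(9.81·0.445⁵·4.81/1940) = 0.02060
ε/(3.7D) = 9.11×10^-7; √(3.17ν²L/(gD³h_f)) = 8.27×10^-5
Q = -0.965·0.02060·ln(8.360×10^-5) = 0.1867 m³/s
Check: V = 1.20 m/s, Re = 2.48×10^5, f = 0.01493, h_f = 4.78 m ≈ 4.81 m ✓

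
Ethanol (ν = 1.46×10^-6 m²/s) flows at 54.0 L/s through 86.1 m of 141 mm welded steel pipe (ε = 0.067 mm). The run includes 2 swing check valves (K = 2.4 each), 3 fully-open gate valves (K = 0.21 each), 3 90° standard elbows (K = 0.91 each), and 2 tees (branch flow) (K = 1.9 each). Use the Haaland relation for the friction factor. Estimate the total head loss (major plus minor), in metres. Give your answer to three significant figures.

H_L ≈ 13.9 m

V = 4Q/(πD²) = 3.458 m/s; V²/2g = 0.6096 m
Re = 3.34×10^5, ε/D = 4.75×10^-4 → f = 0.01780 (Haaland)
Major: h_f = f(L/D)·V²/2g = 0.01780·610.6·0.6096 = 6.627 m
Minor: ΣK = 12.0; h_m = ΣK·V²/2g = 7.291 m
Total H_L = 6.627 + 7.291 = 13.92 m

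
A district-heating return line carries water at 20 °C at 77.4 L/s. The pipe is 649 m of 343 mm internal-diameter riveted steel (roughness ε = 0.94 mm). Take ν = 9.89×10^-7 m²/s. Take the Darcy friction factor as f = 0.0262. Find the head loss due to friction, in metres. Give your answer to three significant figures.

V = 4Q/(πD²) = 4·0.0774/(π·0.343²) = 0.8377 m/s
h_f = f(L/D)V²/(2g) = 0.02620·(649/0.343)·0.8377²/(2·9.81) = 1.773 m

h_f ≈ 1.77 m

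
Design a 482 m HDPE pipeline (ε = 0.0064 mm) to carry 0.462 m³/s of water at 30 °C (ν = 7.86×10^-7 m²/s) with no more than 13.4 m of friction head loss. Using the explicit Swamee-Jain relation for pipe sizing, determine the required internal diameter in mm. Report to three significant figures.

Swamee-Jain (Type III): D = 0.66·[ε^1.25·(LQ²/(gh_f))^4.75 + ν·Q^9.4·(L/(gh_f))^5.2]^0.04
LQ²/(gh_f) = 0.7826; L/(gh_f) = 3.667
Term 1 = ε^1.25·(…)^4.75 = 1.00×10^-7; Term 2 = ν·Q^9.4·(…)^5.2 = 4.76×10^-7
D = 0.66·(1.00×10^-7 + 4.76×10^-7)^0.04 = 0.3715 m = 372 mm
Check: V = 4.26 m/s, Re = 2.01×10^6, f = 0.01097, h_f = 13.2 m ≈ 13.4 m ✓

D ≈ 372 mm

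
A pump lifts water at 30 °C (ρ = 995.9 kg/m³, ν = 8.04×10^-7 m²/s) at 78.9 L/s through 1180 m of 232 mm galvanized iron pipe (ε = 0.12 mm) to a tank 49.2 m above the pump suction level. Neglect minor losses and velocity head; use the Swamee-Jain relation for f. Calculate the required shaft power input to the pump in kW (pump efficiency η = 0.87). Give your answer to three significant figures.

P_shaft ≈ 57.9 kW

V = 4Q/(πD²) = 1.866 m/s; Re = 5.39×10^5; ε/D = 5.17×10^-4; f = 0.01782
h_f = f(L/D)V²/2g = 16.09 m
Total head H = z + h_f = 49.2 + 16.09 = 65.29 m
P_hyd = ρgQH = 995.9·9.81·0.0789·65.29 = 50.33 kW
P_shaft = P_hyd/η = 50.33/0.87 = 57.85 kW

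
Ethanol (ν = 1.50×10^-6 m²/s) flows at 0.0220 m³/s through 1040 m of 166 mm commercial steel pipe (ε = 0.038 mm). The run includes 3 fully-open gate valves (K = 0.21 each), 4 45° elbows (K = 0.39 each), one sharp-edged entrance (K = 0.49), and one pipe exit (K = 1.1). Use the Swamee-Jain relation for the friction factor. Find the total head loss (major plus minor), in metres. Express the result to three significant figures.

V = 4Q/(πD²) = 1.017 m/s; V²/2g = 0.05267 m
Re = 1.12×10^5, ε/D = 2.29×10^-4 → f = 0.01879 (Swamee-Jain)
Major: h_f = f(L/D)·V²/2g = 0.01879·6265·0.05267 = 6.200 m
Minor: ΣK = 3.78; h_m = ΣK·V²/2g = 0.1991 m
Total H_L = 6.200 + 0.1991 = 6.399 m

H_L ≈ 6.40 m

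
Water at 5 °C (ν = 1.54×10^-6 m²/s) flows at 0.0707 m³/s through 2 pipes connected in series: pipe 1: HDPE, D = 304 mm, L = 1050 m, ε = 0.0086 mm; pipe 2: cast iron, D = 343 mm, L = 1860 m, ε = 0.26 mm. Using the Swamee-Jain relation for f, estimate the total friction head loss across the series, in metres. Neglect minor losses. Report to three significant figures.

Pipe 1: V = 0.9741 m/s, Re = 1.92×10^5, ε/D = 2.83×10^-5, f = 0.01590, h_1 = f(L/D)V²/2g = 2.656 m
Pipe 2: V = 0.7651 m/s, Re = 1.70×10^5, ε/D = 7.58×10^-4, f = 0.02042, h_2 = f(L/D)V²/2g = 3.305 m
Series → Q common, losses add: H = Σh = 5.961 m

H ≈ 5.96 m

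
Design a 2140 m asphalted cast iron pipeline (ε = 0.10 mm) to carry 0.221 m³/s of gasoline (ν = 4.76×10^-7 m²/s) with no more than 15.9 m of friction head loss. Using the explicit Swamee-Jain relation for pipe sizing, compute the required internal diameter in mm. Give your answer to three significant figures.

Swamee-Jain (Type III): D = 0.66·[ε^1.25·(LQ²/(gh_f))^4.75 + ν·Q^9.4·(L/(gh_f))^5.2]^0.04
LQ²/(gh_f) = 0.6701; L/(gh_f) = 13.72
Term 1 = ε^1.25·(…)^4.75 = 1.49×10^-6; Term 2 = ν·Q^9.4·(…)^5.2 = 2.69×10^-7
D = 0.66·(1.49×10^-6 + 2.69×10^-7)^0.04 = 0.3885 m = 388 mm
Check: V = 1.86 m/s, Re = 1.52×10^6, f = 0.01510, h_f = 14.7 m ≈ 15.9 m ✓

D ≈ 388 mm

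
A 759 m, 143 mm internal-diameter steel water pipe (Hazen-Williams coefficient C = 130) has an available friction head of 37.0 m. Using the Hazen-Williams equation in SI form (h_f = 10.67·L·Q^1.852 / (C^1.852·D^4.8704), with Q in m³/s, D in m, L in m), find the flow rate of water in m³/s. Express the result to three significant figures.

Rearranging: Q = [h_f·C^1.852·D^4.8704 / (10.67·L)]^(1/1.852)
Q = [37.0·130^1.852·0.143^4.8704 / (10.67·759)]^0.540 = 0.04256 m³/s

Q ≈ 0.0426 m³/s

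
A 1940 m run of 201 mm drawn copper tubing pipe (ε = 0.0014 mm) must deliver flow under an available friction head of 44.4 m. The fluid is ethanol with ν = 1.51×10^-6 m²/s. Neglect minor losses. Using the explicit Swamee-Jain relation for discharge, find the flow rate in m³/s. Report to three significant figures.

Q ≈ 0.0799 m³/s

Swamee-Jain (Type II): Q = -0.965·√(gD⁵h_f/L)·ln[ε/(3.7D) + √(3.17ν²L/(gD³h_f))]
√(gD⁵h_f/L) = √(9.81·0.201⁵·44.4/1940) = 0.008583
ε/(3.7D) = 1.88×10^-6; √(3.17ν²L/(gD³h_f)) = 6.30×10^-5
Q = -0.965·0.008583·ln(6.485×10^-5) = 0.07987 m³/s
Check: V = 2.52 m/s, Re = 3.35×10^5, f = 0.01417, h_f = 44.2 m ≈ 44.4 m ✓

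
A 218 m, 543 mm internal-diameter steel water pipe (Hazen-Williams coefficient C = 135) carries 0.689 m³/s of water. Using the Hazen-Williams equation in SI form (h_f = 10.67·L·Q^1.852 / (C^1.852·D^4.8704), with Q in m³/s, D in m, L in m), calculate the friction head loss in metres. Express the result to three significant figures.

h_f = 10.67·218·0.689^1.852 / (135^1.852·0.543^4.8704) = 2.590 m

h_f ≈ 2.59 m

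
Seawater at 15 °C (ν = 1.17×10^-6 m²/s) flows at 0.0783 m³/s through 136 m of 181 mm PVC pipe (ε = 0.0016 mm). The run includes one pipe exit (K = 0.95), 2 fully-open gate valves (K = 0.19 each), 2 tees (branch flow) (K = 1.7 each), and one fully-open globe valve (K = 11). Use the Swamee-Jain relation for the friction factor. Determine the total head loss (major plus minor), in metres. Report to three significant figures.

H_L ≈ 12.2 m

V = 4Q/(πD²) = 3.043 m/s; V²/2g = 0.4720 m
Re = 4.71×10^5, ε/D = 8.84×10^-6 → f = 0.01337 (Swamee-Jain)
Major: h_f = f(L/D)·V²/2g = 0.01337·751.4·0.4720 = 4.742 m
Minor: ΣK = 15.7; h_m = ΣK·V²/2g = 7.424 m
Total H_L = 4.742 + 7.424 = 12.17 m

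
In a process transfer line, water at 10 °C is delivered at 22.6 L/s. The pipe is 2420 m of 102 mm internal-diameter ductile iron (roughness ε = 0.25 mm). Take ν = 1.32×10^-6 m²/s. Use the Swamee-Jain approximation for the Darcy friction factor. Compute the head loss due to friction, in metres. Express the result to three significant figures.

V = 4Q/(πD²) = 4·0.0226/(π·0.102²) = 2.766 m/s
Re = VD/ν = 2.766·0.102/1.32×10^-6 = 2.14×10^5 → turbulent
ε/D = 0.25/102 = 0.00245
Swamee-Jain: f = 0.02564
h_f = f(L/D)V²/(2g) = 0.02564·(2420/0.102)·2.766²/(2·9.81) = 237.2 m

h_f ≈ 237 m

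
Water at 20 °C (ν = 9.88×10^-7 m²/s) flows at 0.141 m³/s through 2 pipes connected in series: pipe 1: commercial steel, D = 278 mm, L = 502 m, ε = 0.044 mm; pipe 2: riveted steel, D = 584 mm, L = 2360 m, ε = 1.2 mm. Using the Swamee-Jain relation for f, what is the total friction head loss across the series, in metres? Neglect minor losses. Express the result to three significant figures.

H ≈ 8.71 m

Pipe 1: V = 2.323 m/s, Re = 6.54×10^5, ε/D = 1.58×10^-4, f = 0.01475, h_1 = f(L/D)V²/2g = 7.323 m
Pipe 2: V = 0.5264 m/s, Re = 3.11×10^5, ε/D = 0.00205, f = 0.02431, h_2 = f(L/D)V²/2g = 1.387 m
Series → Q common, losses add: H = Σh = 8.710 m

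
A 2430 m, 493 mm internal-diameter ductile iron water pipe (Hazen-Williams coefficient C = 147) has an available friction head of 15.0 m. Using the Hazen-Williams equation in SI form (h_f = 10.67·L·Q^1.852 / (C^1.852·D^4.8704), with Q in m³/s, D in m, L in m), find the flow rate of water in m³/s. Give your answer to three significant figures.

Q ≈ 0.409 m³/s

Rearranging: Q = [h_f·C^1.852·D^4.8704 / (10.67·L)]^(1/1.852)
Q = [15.0·147^1.852·0.493^4.8704 / (10.67·2430)]^0.540 = 0.4087 m³/s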